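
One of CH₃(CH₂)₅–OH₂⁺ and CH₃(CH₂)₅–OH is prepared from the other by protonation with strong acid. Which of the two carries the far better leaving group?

From CH₃(CH₂)₅–OH the departing group would be OH⁻ (pKₐ(H₂O) ≈ 15.7). Strong base; essentially never leaves without prior activation.
From CH₃(CH₂)₅–OH₂⁺ the leaving group is H₂O (pKₐ(H₃O⁺) ≈ -1.7). Neutral; leaves from a protonated alcohol (R–OH₂⁺).
Protonation with strong acid works by converting the leaving group from hydroxide to neutral water, making CH₃(CH₂)₅–OH₂⁺ enormously more reactive.

CH₃(CH₂)₅–OH₂⁺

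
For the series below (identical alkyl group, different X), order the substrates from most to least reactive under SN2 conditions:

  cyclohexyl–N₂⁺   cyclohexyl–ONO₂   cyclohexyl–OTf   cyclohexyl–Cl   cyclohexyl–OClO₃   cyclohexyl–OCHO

cyclohexyl–N₂⁺ > cyclohexyl–OTf > cyclohexyl–OClO₃ > cyclohexyl–Cl > cyclohexyl–ONO₂ > cyclohexyl–OCHO

The skeletons are identical, so relative rate is governed entirely by leaving-group ability.
A good leaving group is a weak base: the lower the pKₐ of its conjugate acid, the more readily it departs.
cyclohexyl–N₂⁺ loses N₂: no meaningful conjugate acid; N₂ departs as an exceptionally stable neutral molecule
cyclohexyl–OTf loses OTf⁻: pKₐ(CF₃SO₃H (triflic acid)) ≈ -14
cyclohexyl–OClO₃ loses ClO₄⁻: pKₐ(HClO₄) ≈ -10
cyclohexyl–Cl loses Cl⁻: pKₐ(HCl) ≈ -7
cyclohexyl–ONO₂ loses NO₃⁻: pKₐ(HNO₃) ≈ -1.3
cyclohexyl–OCHO loses HCOO⁻: pKₐ(HCOOH) ≈ 3.8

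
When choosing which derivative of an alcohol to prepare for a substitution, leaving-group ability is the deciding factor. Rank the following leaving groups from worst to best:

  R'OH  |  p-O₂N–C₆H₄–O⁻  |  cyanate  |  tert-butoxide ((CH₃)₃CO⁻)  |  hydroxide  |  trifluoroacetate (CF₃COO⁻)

tert-butoxide ((CH₃)₃CO⁻) < hydroxide < p-O₂N–C₆H₄–O⁻ < cyanate < trifluoroacetate (CF₃COO⁻) < R'OH

Leaving-group ability tracks the stability of the departed species; conjugate-acid pKₐ is the usual yardstick (lower pKₐ → better LG).
R'OH: pKₐ(R'OH₂⁺) ≈ -2.4 — neutral; leaves from a protonated ether (an oxonium ion, R–O(H)R'⁺)
trifluoroacetate (CF₃COO⁻): pKₐ(CF₃COOH) ≈ 0.2 — strongly electron-withdrawing CF₃ stabilises the carboxylate
cyanate: pKₐ(HOCN) ≈ 3.5 — resonance between N and O
p-O₂N–C₆H₄–O⁻: pKₐ(p-nitrophenol) ≈ 7.2 — nitro group delocalises the charge; the classic chromogenic LG
hydroxide: pKₐ(H₂O) ≈ 15.7 — strong base; essentially never leaves without prior activation
tert-butoxide ((CH₃)₃CO⁻): pKₐ(t-BuOH) ≈ 18
The question asks for worst first, so the sequence is read in increasing leaving-group ability.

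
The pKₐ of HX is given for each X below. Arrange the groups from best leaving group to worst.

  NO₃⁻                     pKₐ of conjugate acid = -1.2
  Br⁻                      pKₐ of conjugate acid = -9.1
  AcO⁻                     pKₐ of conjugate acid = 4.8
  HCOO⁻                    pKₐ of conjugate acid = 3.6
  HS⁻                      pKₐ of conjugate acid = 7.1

Br⁻ > NO₃⁻ > HCOO⁻ > AcO⁻ > HS⁻

Lower conjugate-acid pKₐ ⇒ weaker base ⇒ better leaving group.
Sorting by the given values: Br⁻ (-9.1), NO₃⁻ (-1.2), HCOO⁻ (3.6), AcO⁻ (4.8), HS⁻ (7.1).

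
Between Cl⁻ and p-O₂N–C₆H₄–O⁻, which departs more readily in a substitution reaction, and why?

Cl⁻

Cl⁻ is the better leaving group.
pKₐ(HCl) ≈ -7 versus pKₐ(p-nitrophenol) ≈ 7.2: Cl⁻ is the much weaker base.
Moderately weak base.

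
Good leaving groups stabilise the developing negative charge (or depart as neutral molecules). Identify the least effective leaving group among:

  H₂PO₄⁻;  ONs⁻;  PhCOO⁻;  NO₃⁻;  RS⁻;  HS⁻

Leaving-group ability tracks the stability of the departed species; conjugate-acid pKₐ is the usual yardstick (lower pKₐ → better LG).
ONs⁻: pKₐ(p-O₂NC₆H₄SO₃H) ≈ -3.5
NO₃⁻: pKₐ(HNO₃) ≈ -1.3
H₂PO₄⁻: pKₐ(H₃PO₄) ≈ 2.1
PhCOO⁻: pKₐ(C₆H₅COOH) ≈ 4.2
HS⁻: pKₐ(H₂S) ≈ 7
RS⁻: pKₐ(RSH (a thiol)) ≈ 10.5

RS⁻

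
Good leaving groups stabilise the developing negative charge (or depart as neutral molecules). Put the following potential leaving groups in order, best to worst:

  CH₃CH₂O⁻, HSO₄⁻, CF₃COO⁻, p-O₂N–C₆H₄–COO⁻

HSO₄⁻ > CF₃COO⁻ > p-O₂N–C₆H₄–COO⁻ > CH₃CH₂O⁻

HSO₄⁻: pKₐ(H₂SO₄) ≈ -3 — conjugate base of a strong mineral acid
CF₃COO⁻: pKₐ(CF₃COOH) ≈ 0.2 — strongly electron-withdrawing CF₃ stabilises the carboxylate
p-O₂N–C₆H₄–COO⁻: pKₐ(p-nitrobenzoic acid) ≈ 3.4 — electron-withdrawing nitro group stabilises the carboxylate
CH₃CH₂O⁻: pKₐ(CH₃CH₂OH) ≈ 16 — strong base; alkoxides do not leave unassisted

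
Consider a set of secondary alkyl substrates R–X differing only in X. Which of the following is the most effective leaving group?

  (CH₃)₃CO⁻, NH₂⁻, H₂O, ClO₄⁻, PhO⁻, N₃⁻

ClO₄⁻

ClO₄⁻: pKₐ(HClO₄) ≈ -10
H₂O: pKₐ(H₃O⁺) ≈ -1.7
N₃⁻: pKₐ(HN₃) ≈ 4.7
PhO⁻: pKₐ(C₆H₅OH (phenol)) ≈ 10
(CH₃)₃CO⁻: pKₐ(t-BuOH) ≈ 18
NH₂⁻: pKₐ(NH₃) ≈ 38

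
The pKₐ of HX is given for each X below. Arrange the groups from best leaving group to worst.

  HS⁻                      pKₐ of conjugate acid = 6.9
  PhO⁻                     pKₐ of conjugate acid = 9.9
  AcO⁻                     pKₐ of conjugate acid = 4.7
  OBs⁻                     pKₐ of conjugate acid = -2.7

Lower conjugate-acid pKₐ ⇒ weaker base ⇒ better leaving group.
Sorting by the given values: OBs⁻ (-2.7), AcO⁻ (4.7), HS⁻ (6.9), PhO⁻ (9.9).

OBs⁻ > AcO⁻ > HS⁻ > PhO⁻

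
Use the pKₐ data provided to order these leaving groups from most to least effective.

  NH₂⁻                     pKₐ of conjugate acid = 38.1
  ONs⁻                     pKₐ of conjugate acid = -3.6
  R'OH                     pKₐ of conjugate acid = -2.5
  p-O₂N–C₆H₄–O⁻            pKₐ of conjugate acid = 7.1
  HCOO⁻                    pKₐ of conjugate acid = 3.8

ONs⁻ > R'OH > HCOO⁻ > p-O₂N–C₆H₄–O⁻ > NH₂⁻

Lower conjugate-acid pKₐ ⇒ weaker base ⇒ better leaving group.
Sorting by the given values: ONs⁻ (-3.6), R'OH (-2.5), HCOO⁻ (3.8), p-O₂N–C₆H₄–O⁻ (7.1), NH₂⁻ (38.1).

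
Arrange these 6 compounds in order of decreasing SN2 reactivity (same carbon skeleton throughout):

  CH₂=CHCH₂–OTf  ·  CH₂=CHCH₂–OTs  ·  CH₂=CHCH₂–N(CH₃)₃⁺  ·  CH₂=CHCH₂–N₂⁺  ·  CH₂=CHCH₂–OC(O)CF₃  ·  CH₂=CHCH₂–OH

The skeletons are identical, so relative rate is governed entirely by leaving-group ability.
The more stable X⁻ (or X) is on its own — i.e. the weaker a base it is — the better a leaving group it makes.
CH₂=CHCH₂–N₂⁺ loses N₂: no meaningful conjugate acid; N₂ departs as an exceptionally stable neutral molecule
CH₂=CHCH₂–OTf loses OTf⁻: pKₐ(CF₃SO₃H (triflic acid)) ≈ -14
CH₂=CHCH₂–OTs loses OTs⁻: pKₐ(p-CH₃C₆H₄SO₃H (TsOH)) ≈ -2.8
CH₂=CHCH₂–OC(O)CF₃ loses CF₃COO⁻: pKₐ(CF₃COOH) ≈ 0.2
CH₂=CHCH₂–N(CH₃)₃⁺ loses NR'₃: pKₐ(R'₃NH⁺) ≈ 10.7
CH₂=CHCH₂–OH loses OH⁻: pKₐ(H₂O) ≈ 15.7

CH₂=CHCH₂–N₂⁺ > CH₂=CHCH₂–OTf > CH₂=CHCH₂–OTs > CH₂=CHCH₂–OC(O)CF₃ > CH₂=CHCH₂–N(CH₃)₃⁺ > CH₂=CHCH₂–OH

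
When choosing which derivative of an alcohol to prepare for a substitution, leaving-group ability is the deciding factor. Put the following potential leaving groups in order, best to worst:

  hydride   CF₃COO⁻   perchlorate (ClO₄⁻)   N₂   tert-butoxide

N₂ > perchlorate (ClO₄⁻) > CF₃COO⁻ > tert-butoxide > hydride

Rank by basicity of the departing species: weakest base leaves most easily.
N₂: no meaningful conjugate acid; N₂ departs as an exceptionally stable neutral molecule
perchlorate (ClO₄⁻): pKₐ(HClO₄) ≈ -10 — extremely weak base; rarely used for safety reasons
CF₃COO⁻: pKₐ(CF₃COOH) ≈ 0.2 — strongly electron-withdrawing CF₃ stabilises the carboxylate
tert-butoxide: pKₐ(t-BuOH) ≈ 18 — bulky, strongly basic alkoxide
hydride: pKₐ(H₂) ≈ 36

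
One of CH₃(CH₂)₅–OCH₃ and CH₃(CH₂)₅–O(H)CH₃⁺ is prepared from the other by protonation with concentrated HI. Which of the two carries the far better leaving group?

CH₃(CH₂)₅–O(H)CH₃⁺

From CH₃(CH₂)₅–OCH₃ the departing group would be CH₃O⁻ (pKₐ(CH₃OH) ≈ 15.5). Strong base; alkoxides do not leave unassisted.
From CH₃(CH₂)₅–O(H)CH₃⁺ the leaving group is R'OH (pKₐ(R'OH₂⁺) ≈ -2.4). Neutral; leaves from a protonated ether (an oxonium ion, R–O(H)R'⁺).
Protonation with concentrated HI works by allowing neutral methanol, rather than methoxide, to depart, making CH₃(CH₂)₅–O(H)CH₃⁺ enormously more reactive.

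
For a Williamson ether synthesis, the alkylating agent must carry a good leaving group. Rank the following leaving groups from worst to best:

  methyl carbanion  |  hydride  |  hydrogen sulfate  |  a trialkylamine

Leaving-group ability tracks the stability of the departed species; conjugate-acid pKₐ is the usual yardstick (lower pKₐ → better LG).
hydrogen sulfate: pKₐ(H₂SO₄) ≈ -3
a trialkylamine: pKₐ(R'₃NH⁺) ≈ 10.7
hydride: pKₐ(H₂) ≈ 36
methyl carbanion: pKₐ(CH₄) ≈ 48
Reversing gives the worst-to-best order requested.

methyl carbanion < hydride < a trialkylamine < hydrogen sulfate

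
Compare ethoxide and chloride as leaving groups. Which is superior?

chloride is the better leaving group.
pKₐ(HCl) ≈ -7 versus pKₐ(CH₃CH₂OH) ≈ 16: chloride is the much weaker base.
Moderately weak base.

chloride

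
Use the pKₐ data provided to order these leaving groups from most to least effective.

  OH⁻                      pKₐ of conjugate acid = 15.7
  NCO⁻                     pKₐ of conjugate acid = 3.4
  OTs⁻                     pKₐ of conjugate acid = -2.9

Lower conjugate-acid pKₐ ⇒ weaker base ⇒ better leaving group.
Sorting by the given values: OTs⁻ (-2.9), NCO⁻ (3.4), OH⁻ (15.7).

OTs⁻ > NCO⁻ > OH⁻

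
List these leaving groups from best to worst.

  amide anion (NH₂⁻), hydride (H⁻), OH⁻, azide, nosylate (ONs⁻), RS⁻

nosylate (ONs⁻) > azide > RS⁻ > OH⁻ > hydride (H⁻) > amide anion (NH₂⁻)

Rank by basicity of the departing species: weakest base leaves most easily.
nosylate (ONs⁻): pKₐ(p-O₂NC₆H₄SO₃H) ≈ -3.5
azide: pKₐ(HN₃) ≈ 4.7
RS⁻: pKₐ(RSH (a thiol)) ≈ 10.5
OH⁻: pKₐ(H₂O) ≈ 15.7
hydride (H⁻): pKₐ(H₂) ≈ 36
amide anion (NH₂⁻): pKₐ(NH₃) ≈ 38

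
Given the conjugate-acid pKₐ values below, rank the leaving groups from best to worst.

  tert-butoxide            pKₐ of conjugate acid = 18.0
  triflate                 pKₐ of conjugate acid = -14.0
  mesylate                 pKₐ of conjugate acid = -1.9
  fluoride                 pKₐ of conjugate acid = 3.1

Lower conjugate-acid pKₐ ⇒ weaker base ⇒ better leaving group.
Sorting by the given values: triflate (-14.0), mesylate (-1.9), fluoride (3.1), tert-butoxide (18.0).

triflate > mesylate > fluoride > tert-butoxide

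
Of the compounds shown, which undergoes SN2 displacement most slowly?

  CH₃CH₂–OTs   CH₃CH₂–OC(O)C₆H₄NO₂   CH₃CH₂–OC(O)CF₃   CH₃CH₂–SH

With the same alkyl group throughout, only the leaving group differentiates the rates.
Rank by basicity of the departing species: weakest base leaves most easily.
CH₃CH₂–OTs loses OTs⁻: pKₐ(p-CH₃C₆H₄SO₃H (TsOH)) ≈ -2.8
CH₃CH₂–OC(O)CF₃ loses CF₃COO⁻: pKₐ(CF₃COOH) ≈ 0.2
CH₃CH₂–OC(O)C₆H₄NO₂ loses p-O₂N–C₆H₄–COO⁻: pKₐ(p-nitrobenzoic acid) ≈ 3.4
CH₃CH₂–SH loses HS⁻: pKₐ(H₂S) ≈ 7

CH₃CH₂–SH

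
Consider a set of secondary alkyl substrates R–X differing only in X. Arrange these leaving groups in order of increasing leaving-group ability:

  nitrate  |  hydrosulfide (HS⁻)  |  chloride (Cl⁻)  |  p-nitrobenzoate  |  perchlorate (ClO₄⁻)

Leaving-group ability tracks the stability of the departed species; conjugate-acid pKₐ is the usual yardstick (lower pKₐ → better LG).
perchlorate (ClO₄⁻): pKₐ(HClO₄) ≈ -10 — extremely weak base; rarely used for safety reasons
chloride (Cl⁻): pKₐ(HCl) ≈ -7 — moderately weak base
nitrate: pKₐ(HNO₃) ≈ -1.3 — resonance-delocalised over three oxygens
p-nitrobenzoate: pKₐ(p-nitrobenzoic acid) ≈ 3.4 — electron-withdrawing nitro group stabilises the carboxylate
hydrosulfide (HS⁻): pKₐ(H₂S) ≈ 7
The question asks for worst first, so the sequence is read in increasing leaving-group ability.

hydrosulfide (HS⁻) < p-nitrobenzoate < nitrate < chloride (Cl⁻) < perchlorate (ClO₄⁻)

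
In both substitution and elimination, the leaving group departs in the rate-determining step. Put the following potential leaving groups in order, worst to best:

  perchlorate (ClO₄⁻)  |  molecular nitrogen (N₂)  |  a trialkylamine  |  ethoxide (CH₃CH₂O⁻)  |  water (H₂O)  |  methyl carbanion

molecular nitrogen (N₂): no meaningful conjugate acid; N₂ departs as an exceptionally stable neutral molecule
perchlorate (ClO₄⁻): pKₐ(HClO₄) ≈ -10
water (H₂O): pKₐ(H₃O⁺) ≈ -1.7 — neutral; leaves from a protonated alcohol (R–OH₂⁺)
a trialkylamine: pKₐ(R'₃NH⁺) ≈ 10.7 — neutral but still a fairly strong base; Hofmann-elimination LG
ethoxide (CH₃CH₂O⁻): pKₐ(CH₃CH₂OH) ≈ 16
methyl carbanion: pKₐ(CH₄) ≈ 48
The question asks for worst first, so the sequence is read in increasing leaving-group ability.

methyl carbanion < ethoxide (CH₃CH₂O⁻) < a trialkylamine < water (H₂O) < perchlorate (ClO₄⁻) < molecular nitrogen (N₂)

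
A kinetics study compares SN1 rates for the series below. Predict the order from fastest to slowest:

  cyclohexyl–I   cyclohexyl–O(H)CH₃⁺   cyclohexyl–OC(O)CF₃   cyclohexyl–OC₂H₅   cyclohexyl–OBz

Identical carbon frameworks mean the comparison reduces to leaving-group quality.
The more stable X⁻ (or X) is on its own — i.e. the weaker a base it is — the better a leaving group it makes.
cyclohexyl–I loses I⁻: pKₐ(HI) ≈ -10
cyclohexyl–O(H)CH₃⁺ loses R'OH: pKₐ(R'OH₂⁺) ≈ -2.4
cyclohexyl–OC(O)CF₃ loses CF₃COO⁻: pKₐ(CF₃COOH) ≈ 0.2
cyclohexyl–OBz loses PhCOO⁻: pKₐ(C₆H₅COOH) ≈ 4.2
cyclohexyl–OC₂H₅ loses CH₃CH₂O⁻: pKₐ(CH₃CH₂OH) ≈ 16

cyclohexyl–I > cyclohexyl–O(H)CH₃⁺ > cyclohexyl–OC(O)CF₃ > cyclohexyl–OBz > cyclohexyl–OC₂H₅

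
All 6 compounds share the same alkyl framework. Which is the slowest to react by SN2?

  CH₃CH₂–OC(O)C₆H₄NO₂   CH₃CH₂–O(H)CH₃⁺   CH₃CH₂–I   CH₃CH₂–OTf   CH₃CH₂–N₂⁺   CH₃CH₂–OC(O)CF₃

With the same alkyl group throughout, only the leaving group differentiates the rates.
The more stable X⁻ (or X) is on its own — i.e. the weaker a base it is — the better a leaving group it makes.
CH₃CH₂–N₂⁺ loses N₂: no meaningful conjugate acid; N₂ departs as an exceptionally stable neutral molecule
CH₃CH₂–OTf loses OTf⁻: pKₐ(CF₃SO₃H (triflic acid)) ≈ -14
CH₃CH₂–I loses I⁻: pKₐ(HI) ≈ -10
CH₃CH₂–O(H)CH₃⁺ loses R'OH: pKₐ(R'OH₂⁺) ≈ -2.4
CH₃CH₂–OC(O)CF₃ loses CF₃COO⁻: pKₐ(CF₃COOH) ≈ 0.2
CH₃CH₂–OC(O)C₆H₄NO₂ loses p-O₂N–C₆H₄–COO⁻: pKₐ(p-nitrobenzoic acid) ≈ 3.4

CH₃CH₂–OC(O)C₆H₄NO₂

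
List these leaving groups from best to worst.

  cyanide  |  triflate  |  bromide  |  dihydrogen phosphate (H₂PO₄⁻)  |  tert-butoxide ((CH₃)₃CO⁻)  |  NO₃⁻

triflate: pKₐ(CF₃SO₃H (triflic acid)) ≈ -14 — charge spread over three oxygens and a CF₃ group; the premier leaving group in synthesis
bromide: pKₐ(HBr) ≈ -9 — weak base; good leaving group
NO₃⁻: pKₐ(HNO₃) ≈ -1.3 — resonance-delocalised over three oxygens
dihydrogen phosphate (H₂PO₄⁻): pKₐ(H₃PO₄) ≈ 2.1
cyanide: pKₐ(HCN) ≈ 9.2 — sp carbon stabilises the charge somewhat, but still a poor LG
tert-butoxide ((CH₃)₃CO⁻): pKₐ(t-BuOH) ≈ 18

triflate > bromide > NO₃⁻ > dihydrogen phosphate (H₂PO₄⁻) > cyanide > tert-butoxide ((CH₃)₃CO⁻)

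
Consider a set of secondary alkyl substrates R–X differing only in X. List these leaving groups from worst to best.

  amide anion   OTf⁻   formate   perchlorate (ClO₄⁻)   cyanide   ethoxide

amide anion < ethoxide < cyanide < formate < perchlorate (ClO₄⁻) < OTf⁻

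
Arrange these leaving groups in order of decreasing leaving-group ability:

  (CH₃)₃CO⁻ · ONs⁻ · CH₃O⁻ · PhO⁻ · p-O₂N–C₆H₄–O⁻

ONs⁻ > p-O₂N–C₆H₄–O⁻ > PhO⁻ > CH₃O⁻ > (CH₃)₃CO⁻

Leaving-group ability tracks the stability of the departed species; conjugate-acid pKₐ is the usual yardstick (lower pKₐ → better LG).
ONs⁻: pKₐ(p-O₂NC₆H₄SO₃H) ≈ -3.5
p-O₂N–C₆H₄–O⁻: pKₐ(p-nitrophenol) ≈ 7.2
PhO⁻: pKₐ(C₆H₅OH (phenol)) ≈ 10
CH₃O⁻: pKₐ(CH₃OH) ≈ 15.5
(CH₃)₃CO⁻: pKₐ(t-BuOH) ≈ 18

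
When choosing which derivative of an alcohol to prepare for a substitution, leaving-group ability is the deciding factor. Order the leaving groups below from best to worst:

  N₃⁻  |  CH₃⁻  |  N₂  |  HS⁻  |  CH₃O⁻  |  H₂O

N₂ > H₂O > N₃⁻ > HS⁻ > CH₃O⁻ > CH₃⁻

The more stable X⁻ (or X) is on its own — i.e. the weaker a base it is — the better a leaving group it makes.
N₂: no meaningful conjugate acid; N₂ departs as an exceptionally stable neutral molecule
H₂O: pKₐ(H₃O⁺) ≈ -1.7
N₃⁻: pKₐ(HN₃) ≈ 4.7
HS⁻: pKₐ(H₂S) ≈ 7
CH₃O⁻: pKₐ(CH₃OH) ≈ 15.5
CH₃⁻: pKₐ(CH₄) ≈ 48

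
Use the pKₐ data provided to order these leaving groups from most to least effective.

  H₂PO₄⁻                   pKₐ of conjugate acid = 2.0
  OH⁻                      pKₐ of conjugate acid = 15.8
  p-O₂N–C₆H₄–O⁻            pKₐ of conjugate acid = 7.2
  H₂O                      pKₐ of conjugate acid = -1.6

H₂O > H₂PO₄⁻ > p-O₂N–C₆H₄–O⁻ > OH⁻

Lower conjugate-acid pKₐ ⇒ weaker base ⇒ better leaving group.
Sorting by the given values: H₂O (-1.6), H₂PO₄⁻ (2.0), p-O₂N–C₆H₄–O⁻ (7.2), OH⁻ (15.8).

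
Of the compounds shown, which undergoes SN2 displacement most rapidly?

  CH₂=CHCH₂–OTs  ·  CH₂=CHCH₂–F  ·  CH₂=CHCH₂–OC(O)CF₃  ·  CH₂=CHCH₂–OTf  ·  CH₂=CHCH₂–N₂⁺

The skeletons are identical, so relative rate is governed entirely by leaving-group ability.
A good leaving group is a weak base: the lower the pKₐ of its conjugate acid, the more readily it departs.
CH₂=CHCH₂–N₂⁺ loses N₂: no meaningful conjugate acid; N₂ departs as an exceptionally stable neutral molecule
CH₂=CHCH₂–OTf loses OTf⁻: pKₐ(CF₃SO₃H (triflic acid)) ≈ -14
CH₂=CHCH₂–OTs loses OTs⁻: pKₐ(p-CH₃C₆H₄SO₃H (TsOH)) ≈ -2.8
CH₂=CHCH₂–OC(O)CF₃ loses CF₃COO⁻: pKₐ(CF₃COOH) ≈ 0.2
CH₂=CHCH₂–F loses F⁻: pKₐ(HF) ≈ 3.2

CH₂=CHCH₂–N₂⁺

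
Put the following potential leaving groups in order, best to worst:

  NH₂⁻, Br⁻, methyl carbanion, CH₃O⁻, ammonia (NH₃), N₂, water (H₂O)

Leaving-group ability tracks the stability of the departed species; conjugate-acid pKₐ is the usual yardstick (lower pKₐ → better LG).
N₂: no meaningful conjugate acid; N₂ departs as an exceptionally stable neutral molecule
Br⁻: pKₐ(HBr) ≈ -9
water (H₂O): pKₐ(H₃O⁺) ≈ -1.7
ammonia (NH₃): pKₐ(NH₄⁺) ≈ 9.2
CH₃O⁻: pKₐ(CH₃OH) ≈ 15.5
NH₂⁻: pKₐ(NH₃) ≈ 38
methyl carbanion: pKₐ(CH₄) ≈ 48

N₂ > Br⁻ > water (H₂O) > ammonia (NH₃) > CH₃O⁻ > NH₂⁻ > methyl carbanion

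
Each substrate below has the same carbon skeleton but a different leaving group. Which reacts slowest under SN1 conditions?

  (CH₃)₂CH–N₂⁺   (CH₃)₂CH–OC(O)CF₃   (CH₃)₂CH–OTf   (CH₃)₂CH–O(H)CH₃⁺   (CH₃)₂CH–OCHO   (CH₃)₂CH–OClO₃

(CH₃)₂CH–OCHO

The skeletons are identical, so relative rate is governed entirely by leaving-group ability.
Rank by basicity of the departing species: weakest base leaves most easily.
(CH₃)₂CH–N₂⁺ loses N₂: no meaningful conjugate acid; N₂ departs as an exceptionally stable neutral molecule
(CH₃)₂CH–OTf loses OTf⁻: pKₐ(CF₃SO₃H (triflic acid)) ≈ -14
(CH₃)₂CH–OClO₃ loses ClO₄⁻: pKₐ(HClO₄) ≈ -10
(CH₃)₂CH–O(H)CH₃⁺ loses R'OH: pKₐ(R'OH₂⁺) ≈ -2.4
(CH₃)₂CH–OC(O)CF₃ loses CF₃COO⁻: pKₐ(CF₃COOH) ≈ 0.2
(CH₃)₂CH–OCHO loses HCOO⁻: pKₐ(HCOOH) ≈ 3.8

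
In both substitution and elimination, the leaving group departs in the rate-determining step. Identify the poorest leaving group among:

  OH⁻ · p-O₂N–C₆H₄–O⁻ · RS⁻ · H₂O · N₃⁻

H₂O: pKₐ(H₃O⁺) ≈ -1.7
N₃⁻: pKₐ(HN₃) ≈ 4.7
p-O₂N–C₆H₄–O⁻: pKₐ(p-nitrophenol) ≈ 7.2
RS⁻: pKₐ(RSH (a thiol)) ≈ 10.5
OH⁻: pKₐ(H₂O) ≈ 15.7

OH⁻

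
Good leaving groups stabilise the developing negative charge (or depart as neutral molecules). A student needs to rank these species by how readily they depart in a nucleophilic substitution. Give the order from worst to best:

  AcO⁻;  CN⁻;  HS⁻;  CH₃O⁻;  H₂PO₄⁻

CH₃O⁻ < CN⁻ < HS⁻ < AcO⁻ < H₂PO₄⁻

Leaving-group ability tracks the stability of the departed species; conjugate-acid pKₐ is the usual yardstick (lower pKₐ → better LG).
H₂PO₄⁻: pKₐ(H₃PO₄) ≈ 2.1
AcO⁻: pKₐ(CH₃COOH) ≈ 4.8
HS⁻: pKₐ(H₂S) ≈ 7
CN⁻: pKₐ(HCN) ≈ 9.2
CH₃O⁻: pKₐ(CH₃OH) ≈ 15.5
The question asks for worst first, so the sequence is read in increasing leaving-group ability.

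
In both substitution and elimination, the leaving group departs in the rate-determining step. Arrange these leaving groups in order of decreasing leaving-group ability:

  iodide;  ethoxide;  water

Leaving-group ability tracks the stability of the departed species; conjugate-acid pKₐ is the usual yardstick (lower pKₐ → better LG).
iodide: pKₐ(HI) ≈ -10
water: pKₐ(H₃O⁺) ≈ -1.7
ethoxide: pKₐ(CH₃CH₂OH) ≈ 16

iodide > water > ethoxide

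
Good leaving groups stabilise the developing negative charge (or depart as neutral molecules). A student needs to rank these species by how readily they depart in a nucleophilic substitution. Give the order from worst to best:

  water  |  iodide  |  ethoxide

ethoxide < water < iodide

A good leaving group is a weak base: the lower the pKₐ of its conjugate acid, the more readily it departs.
iodide: pKₐ(HI) ≈ -10 — large, highly polarisable; very weak base
water: pKₐ(H₃O⁺) ≈ -1.7 — neutral; leaves from a protonated alcohol (R–OH₂⁺)
ethoxide: pKₐ(CH₃CH₂OH) ≈ 16 — strong base; alkoxides do not leave unassisted
Reversing gives the worst-to-best order requested.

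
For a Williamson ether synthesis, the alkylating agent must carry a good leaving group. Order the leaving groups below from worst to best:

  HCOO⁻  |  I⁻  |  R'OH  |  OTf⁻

HCOO⁻ < R'OH < I⁻ < OTf⁻

OTf⁻: pKₐ(CF₃SO₃H (triflic acid)) ≈ -14
I⁻: pKₐ(HI) ≈ -10
R'OH: pKₐ(R'OH₂⁺) ≈ -2.4
HCOO⁻: pKₐ(HCOOH) ≈ 3.8
Reversing gives the worst-to-best order requested.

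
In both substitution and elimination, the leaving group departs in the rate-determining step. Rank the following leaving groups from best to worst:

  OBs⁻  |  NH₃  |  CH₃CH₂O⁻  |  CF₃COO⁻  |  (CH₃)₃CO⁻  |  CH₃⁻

OBs⁻ > CF₃COO⁻ > NH₃ > CH₃CH₂O⁻ > (CH₃)₃CO⁻ > CH₃⁻

OBs⁻: pKₐ(p-BrC₆H₄SO₃H) ≈ -2.8 — arenesulfonate with a p-bromo substituent
CF₃COO⁻: pKₐ(CF₃COOH) ≈ 0.2
NH₃: pKₐ(NH₄⁺) ≈ 9.2 — neutral but moderately basic; leaves from R–NH₃⁺
CH₃CH₂O⁻: pKₐ(CH₃CH₂OH) ≈ 16
(CH₃)₃CO⁻: pKₐ(t-BuOH) ≈ 18 — bulky, strongly basic alkoxide
CH₃⁻: pKₐ(CH₄) ≈ 48 — unstabilised carbanion; the worst conceivable leaving group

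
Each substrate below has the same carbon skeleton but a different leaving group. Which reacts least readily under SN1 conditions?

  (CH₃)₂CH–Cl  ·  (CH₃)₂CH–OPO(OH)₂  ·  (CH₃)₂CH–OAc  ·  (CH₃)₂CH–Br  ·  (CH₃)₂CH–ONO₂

(CH₃)₂CH–OAc

Identical carbon frameworks mean the comparison reduces to leaving-group quality.
The more stable X⁻ (or X) is on its own — i.e. the weaker a base it is — the better a leaving group it makes.
(CH₃)₂CH–Br loses Br⁻: pKₐ(HBr) ≈ -9
(CH₃)₂CH–Cl loses Cl⁻: pKₐ(HCl) ≈ -7
(CH₃)₂CH–ONO₂ loses NO₃⁻: pKₐ(HNO₃) ≈ -1.3
(CH₃)₂CH–OPO(OH)₂ loses H₂PO₄⁻: pKₐ(H₃PO₄) ≈ 2.1
(CH₃)₂CH–OAc loses AcO⁻: pKₐ(CH₃COOH) ≈ 4.8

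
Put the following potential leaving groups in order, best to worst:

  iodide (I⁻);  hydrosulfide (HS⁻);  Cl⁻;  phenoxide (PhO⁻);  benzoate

iodide (I⁻) > Cl⁻ > benzoate > hydrosulfide (HS⁻) > phenoxide (PhO⁻)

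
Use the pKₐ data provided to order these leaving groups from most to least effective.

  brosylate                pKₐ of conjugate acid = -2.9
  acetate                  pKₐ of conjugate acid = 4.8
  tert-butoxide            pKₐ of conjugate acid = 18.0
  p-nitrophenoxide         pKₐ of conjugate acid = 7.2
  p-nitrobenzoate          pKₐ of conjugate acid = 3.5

Lower conjugate-acid pKₐ ⇒ weaker base ⇒ better leaving group.
Sorting by the given values: brosylate (-2.9), p-nitrobenzoate (3.5), acetate (4.8), p-nitrophenoxide (7.2), tert-butoxide (18.0).

brosylate > p-nitrobenzoate > acetate > p-nitrophenoxide > tert-butoxide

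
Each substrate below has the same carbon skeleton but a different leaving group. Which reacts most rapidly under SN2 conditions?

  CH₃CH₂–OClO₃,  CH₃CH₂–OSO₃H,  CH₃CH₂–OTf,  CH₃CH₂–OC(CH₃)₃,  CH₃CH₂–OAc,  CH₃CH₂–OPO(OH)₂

Same R in every case — rank the leaving groups.
A good leaving group is a weak base: the lower the pKₐ of its conjugate acid, the more readily it departs.
CH₃CH₂–OTf loses OTf⁻: pKₐ(CF₃SO₃H (triflic acid)) ≈ -14
CH₃CH₂–OClO₃ loses ClO₄⁻: pKₐ(HClO₄) ≈ -10
CH₃CH₂–OSO₃H loses HSO₄⁻: pKₐ(H₂SO₄) ≈ -3
CH₃CH₂–OPO(OH)₂ loses H₂PO₄⁻: pKₐ(H₃PO₄) ≈ 2.1
CH₃CH₂–OAc loses AcO⁻: pKₐ(CH₃COOH) ≈ 4.8
CH₃CH₂–OC(CH₃)₃ loses (CH₃)₃CO⁻: pKₐ(t-BuOH) ≈ 18

CH₃CH₂–OTf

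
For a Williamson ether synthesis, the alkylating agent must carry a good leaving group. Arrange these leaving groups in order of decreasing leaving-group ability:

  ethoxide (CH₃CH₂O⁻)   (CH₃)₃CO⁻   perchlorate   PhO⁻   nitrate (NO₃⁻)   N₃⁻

perchlorate > nitrate (NO₃⁻) > N₃⁻ > PhO⁻ > ethoxide (CH₃CH₂O⁻) > (CH₃)₃CO⁻

The more stable X⁻ (or X) is on its own — i.e. the weaker a base it is — the better a leaving group it makes.
perchlorate: pKₐ(HClO₄) ≈ -10
nitrate (NO₃⁻): pKₐ(HNO₃) ≈ -1.3
N₃⁻: pKₐ(HN₃) ≈ 4.7 — linear, resonance-stabilised
PhO⁻: pKₐ(C₆H₅OH (phenol)) ≈ 10 — resonance into the ring helps, but still a poor LG
ethoxide (CH₃CH₂O⁻): pKₐ(CH₃CH₂OH) ≈ 16
(CH₃)₃CO⁻: pKₐ(t-BuOH) ≈ 18 — bulky, strongly basic alkoxide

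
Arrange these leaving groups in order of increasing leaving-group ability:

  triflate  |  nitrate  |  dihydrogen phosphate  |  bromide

triflate: pKₐ(CF₃SO₃H (triflic acid)) ≈ -14
bromide: pKₐ(HBr) ≈ -9 — weak base; good leaving group
nitrate: pKₐ(HNO₃) ≈ -1.3
dihydrogen phosphate: pKₐ(H₃PO₄) ≈ 2.1
Reversing gives the worst-to-best order requested.

dihydrogen phosphate < nitrate < bromide < triflate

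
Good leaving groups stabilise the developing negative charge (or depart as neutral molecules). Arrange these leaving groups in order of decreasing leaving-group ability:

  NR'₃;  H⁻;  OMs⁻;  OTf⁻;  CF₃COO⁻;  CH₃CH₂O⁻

OTf⁻: pKₐ(CF₃SO₃H (triflic acid)) ≈ -14 — charge spread over three oxygens and a CF₃ group; the premier leaving group in synthesis
OMs⁻: pKₐ(CH₃SO₃H (MsOH)) ≈ -1.9
CF₃COO⁻: pKₐ(CF₃COOH) ≈ 0.2
NR'₃: pKₐ(R'₃NH⁺) ≈ 10.7
CH₃CH₂O⁻: pKₐ(CH₃CH₂OH) ≈ 16
H⁻: pKₐ(H₂) ≈ 36 — extremely strong base; leaves only in special hydride-transfer contexts

OTf⁻ > OMs⁻ > CF₃COO⁻ > NR'₃ > CH₃CH₂O⁻ > H⁻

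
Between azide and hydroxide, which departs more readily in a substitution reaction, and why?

azide

azide is the better leaving group.
pKₐ(HN₃) ≈ 4.7 versus pKₐ(H₂O) ≈ 15.7: azide is the much weaker base.
Linear, resonance-stabilised.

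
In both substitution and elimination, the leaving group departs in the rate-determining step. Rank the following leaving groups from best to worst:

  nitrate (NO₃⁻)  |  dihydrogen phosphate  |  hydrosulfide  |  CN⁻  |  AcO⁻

nitrate (NO₃⁻) > dihydrogen phosphate > AcO⁻ > hydrosulfide > CN⁻

The more stable X⁻ (or X) is on its own — i.e. the weaker a base it is — the better a leaving group it makes.
nitrate (NO₃⁻): pKₐ(HNO₃) ≈ -1.3
dihydrogen phosphate: pKₐ(H₃PO₄) ≈ 2.1 — moderate base; biological leaving group after further activation
AcO⁻: pKₐ(CH₃COOH) ≈ 4.8 — resonance-stabilised but still a weak base
hydrosulfide: pKₐ(H₂S) ≈ 7 — larger and more polarisable than the oxygen analogue
CN⁻: pKₐ(HCN) ≈ 9.2 — sp carbon stabilises the charge somewhat, but still a poor LG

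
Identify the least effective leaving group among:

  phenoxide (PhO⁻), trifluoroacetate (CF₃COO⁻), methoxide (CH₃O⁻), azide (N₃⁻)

A good leaving group is a weak base: the lower the pKₐ of its conjugate acid, the more readily it departs.
trifluoroacetate (CF₃COO⁻): pKₐ(CF₃COOH) ≈ 0.2
azide (N₃⁻): pKₐ(HN₃) ≈ 4.7
phenoxide (PhO⁻): pKₐ(C₆H₅OH (phenol)) ≈ 10
methoxide (CH₃O⁻): pKₐ(CH₃OH) ≈ 15.5

methoxide (CH₃O⁻)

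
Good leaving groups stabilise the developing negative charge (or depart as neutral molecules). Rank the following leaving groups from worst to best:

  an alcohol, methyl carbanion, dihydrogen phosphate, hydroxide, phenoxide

methyl carbanion < hydroxide < phenoxide < dihydrogen phosphate < an alcohol

Rank by basicity of the departing species: weakest base leaves most easily.
an alcohol: pKₐ(R'OH₂⁺) ≈ -2.4
dihydrogen phosphate: pKₐ(H₃PO₄) ≈ 2.1
phenoxide: pKₐ(C₆H₅OH (phenol)) ≈ 10
hydroxide: pKₐ(H₂O) ≈ 15.7
methyl carbanion: pKₐ(CH₄) ≈ 48
Reversing gives the worst-to-best order requested.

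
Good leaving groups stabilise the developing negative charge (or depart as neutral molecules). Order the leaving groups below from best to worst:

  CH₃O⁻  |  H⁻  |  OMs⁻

OMs⁻: pKₐ(CH₃SO₃H (MsOH)) ≈ -1.9
CH₃O⁻: pKₐ(CH₃OH) ≈ 15.5 — strong base; alkoxides do not leave unassisted
H⁻: pKₐ(H₂) ≈ 36 — extremely strong base; leaves only in special hydride-transfer contexts

OMs⁻ > CH₃O⁻ > H⁻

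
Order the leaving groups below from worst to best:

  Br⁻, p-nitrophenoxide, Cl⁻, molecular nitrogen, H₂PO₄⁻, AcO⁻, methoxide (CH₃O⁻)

molecular nitrogen: no meaningful conjugate acid; N₂ departs as an exceptionally stable neutral molecule
Br⁻: pKₐ(HBr) ≈ -9 — weak base; good leaving group
Cl⁻: pKₐ(HCl) ≈ -7
H₂PO₄⁻: pKₐ(H₃PO₄) ≈ 2.1
AcO⁻: pKₐ(CH₃COOH) ≈ 4.8 — resonance-stabilised but still a weak base
p-nitrophenoxide: pKₐ(p-nitrophenol) ≈ 7.2
methoxide (CH₃O⁻): pKₐ(CH₃OH) ≈ 15.5 — strong base; alkoxides do not leave unassisted
Listed from poorest to best leaving group as asked.

methoxide (CH₃O⁻) < p-nitrophenoxide < AcO⁻ < H₂PO₄⁻ < Cl⁻ < Br⁻ < molecular nitrogen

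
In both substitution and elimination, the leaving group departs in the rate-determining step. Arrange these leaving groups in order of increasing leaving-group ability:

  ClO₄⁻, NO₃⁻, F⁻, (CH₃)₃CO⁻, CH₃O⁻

(CH₃)₃CO⁻ < CH₃O⁻ < F⁻ < NO₃⁻ < ClO₄⁻

Leaving-group ability tracks the stability of the departed species; conjugate-acid pKₐ is the usual yardstick (lower pKₐ → better LG).
ClO₄⁻: pKₐ(HClO₄) ≈ -10
NO₃⁻: pKₐ(HNO₃) ≈ -1.3
F⁻: pKₐ(HF) ≈ 3.2
CH₃O⁻: pKₐ(CH₃OH) ≈ 15.5
(CH₃)₃CO⁻: pKₐ(t-BuOH) ≈ 18
Listed from poorest to best leaving group as asked.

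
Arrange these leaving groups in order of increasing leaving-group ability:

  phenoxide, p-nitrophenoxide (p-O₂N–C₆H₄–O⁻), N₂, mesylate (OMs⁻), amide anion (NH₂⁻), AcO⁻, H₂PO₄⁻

amide anion (NH₂⁻) < phenoxide < p-nitrophenoxide (p-O₂N–C₆H₄–O⁻) < AcO⁻ < H₂PO₄⁻ < mesylate (OMs⁻) < N₂

The more stable X⁻ (or X) is on its own — i.e. the weaker a base it is — the better a leaving group it makes.
N₂: no meaningful conjugate acid; N₂ departs as an exceptionally stable neutral molecule
mesylate (OMs⁻): pKₐ(CH₃SO₃H (MsOH)) ≈ -1.9 — resonance-delocalised alkanesulfonate
H₂PO₄⁻: pKₐ(H₃PO₄) ≈ 2.1
AcO⁻: pKₐ(CH₃COOH) ≈ 4.8 — resonance-stabilised but still a weak base
p-nitrophenoxide (p-O₂N–C₆H₄–O⁻): pKₐ(p-nitrophenol) ≈ 7.2 — nitro group delocalises the charge; the classic chromogenic LG
phenoxide: pKₐ(C₆H₅OH (phenol)) ≈ 10 — resonance into the ring helps, but still a poor LG
amide anion (NH₂⁻): pKₐ(NH₃) ≈ 38 — extremely strong base; never a leaving group
Listed from poorest to best leaving group as asked.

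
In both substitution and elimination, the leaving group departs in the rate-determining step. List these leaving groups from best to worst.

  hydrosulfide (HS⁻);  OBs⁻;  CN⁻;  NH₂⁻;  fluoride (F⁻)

OBs⁻ > fluoride (F⁻) > hydrosulfide (HS⁻) > CN⁻ > NH₂⁻

A good leaving group is a weak base: the lower the pKₐ of its conjugate acid, the more readily it departs.
OBs⁻: pKₐ(p-BrC₆H₄SO₃H) ≈ -2.8 — arenesulfonate with a p-bromo substituent
fluoride (F⁻): pKₐ(HF) ≈ 3.2
hydrosulfide (HS⁻): pKₐ(H₂S) ≈ 7
CN⁻: pKₐ(HCN) ≈ 9.2
NH₂⁻: pKₐ(NH₃) ≈ 38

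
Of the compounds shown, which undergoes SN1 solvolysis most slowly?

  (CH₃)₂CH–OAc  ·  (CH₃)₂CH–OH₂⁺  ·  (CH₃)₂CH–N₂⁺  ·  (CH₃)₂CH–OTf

Identical carbon frameworks mean the comparison reduces to leaving-group quality.
Rank by basicity of the departing species: weakest base leaves most easily.
(CH₃)₂CH–N₂⁺ loses N₂: no meaningful conjugate acid; N₂ departs as an exceptionally stable neutral molecule
(CH₃)₂CH–OTf loses OTf⁻: pKₐ(CF₃SO₃H (triflic acid)) ≈ -14
(CH₃)₂CH–OH₂⁺ loses H₂O: pKₐ(H₃O⁺) ≈ -1.7
(CH₃)₂CH–OAc loses AcO⁻: pKₐ(CH₃COOH) ≈ 4.8

(CH₃)₂CH–OAc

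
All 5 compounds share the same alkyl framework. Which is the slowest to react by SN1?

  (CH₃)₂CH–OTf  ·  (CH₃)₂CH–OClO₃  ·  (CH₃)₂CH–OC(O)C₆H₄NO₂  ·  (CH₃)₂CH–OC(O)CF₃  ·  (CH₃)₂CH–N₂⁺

The skeletons are identical, so relative rate is governed entirely by leaving-group ability.
Leaving-group ability tracks the stability of the departed species; conjugate-acid pKₐ is the usual yardstick (lower pKₐ → better LG).
(CH₃)₂CH–N₂⁺ loses N₂: no meaningful conjugate acid; N₂ departs as an exceptionally stable neutral molecule
(CH₃)₂CH–OTf loses OTf⁻: pKₐ(CF₃SO₃H (triflic acid)) ≈ -14
(CH₃)₂CH–OClO₃ loses ClO₄⁻: pKₐ(HClO₄) ≈ -10
(CH₃)₂CH–OC(O)CF₃ loses CF₃COO⁻: pKₐ(CF₃COOH) ≈ 0.2
(CH₃)₂CH–OC(O)C₆H₄NO₂ loses p-O₂N–C₆H₄–COO⁻: pKₐ(p-nitrobenzoic acid) ≈ 3.4

(CH₃)₂CH–OC(O)C₆H₄NO₂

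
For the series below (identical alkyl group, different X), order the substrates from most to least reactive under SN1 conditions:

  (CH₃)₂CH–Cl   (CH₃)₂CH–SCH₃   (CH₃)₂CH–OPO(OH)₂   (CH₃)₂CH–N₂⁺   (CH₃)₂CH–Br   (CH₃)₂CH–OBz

(CH₃)₂CH–N₂⁺ > (CH₃)₂CH–Br > (CH₃)₂CH–Cl > (CH₃)₂CH–OPO(OH)₂ > (CH₃)₂CH–OBz > (CH₃)₂CH–SCH₃

The skeletons are identical, so relative rate is governed entirely by leaving-group ability.
A good leaving group is a weak base: the lower the pKₐ of its conjugate acid, the more readily it departs.
(CH₃)₂CH–N₂⁺ loses N₂: no meaningful conjugate acid; N₂ departs as an exceptionally stable neutral molecule
(CH₃)₂CH–Br loses Br⁻: pKₐ(HBr) ≈ -9
(CH₃)₂CH–Cl loses Cl⁻: pKₐ(HCl) ≈ -7
(CH₃)₂CH–OPO(OH)₂ loses H₂PO₄⁻: pKₐ(H₃PO₄) ≈ 2.1
(CH₃)₂CH–OBz loses PhCOO⁻: pKₐ(C₆H₅COOH) ≈ 4.2
(CH₃)₂CH–SCH₃ loses RS⁻: pKₐ(RSH (a thiol)) ≈ 10.5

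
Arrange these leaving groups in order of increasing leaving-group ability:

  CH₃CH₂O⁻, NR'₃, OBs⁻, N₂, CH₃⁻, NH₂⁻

CH₃⁻ < NH₂⁻ < CH₃CH₂O⁻ < NR'₃ < OBs⁻ < N₂

The more stable X⁻ (or X) is on its own — i.e. the weaker a base it is — the better a leaving group it makes.
N₂: no meaningful conjugate acid; N₂ departs as an exceptionally stable neutral molecule
OBs⁻: pKₐ(p-BrC₆H₄SO₃H) ≈ -2.8
NR'₃: pKₐ(R'₃NH⁺) ≈ 10.7
CH₃CH₂O⁻: pKₐ(CH₃CH₂OH) ≈ 16
NH₂⁻: pKₐ(NH₃) ≈ 38
CH₃⁻: pKₐ(CH₄) ≈ 48
Reversing gives the worst-to-best order requested.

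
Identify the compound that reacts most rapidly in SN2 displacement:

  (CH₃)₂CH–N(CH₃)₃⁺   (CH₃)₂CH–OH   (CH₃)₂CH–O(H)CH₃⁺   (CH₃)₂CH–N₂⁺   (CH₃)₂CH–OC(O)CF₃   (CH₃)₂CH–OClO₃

With the same alkyl group throughout, only the leaving group differentiates the rates.
The more stable X⁻ (or X) is on its own — i.e. the weaker a base it is — the better a leaving group it makes.
(CH₃)₂CH–N₂⁺ loses N₂: no meaningful conjugate acid; N₂ departs as an exceptionally stable neutral molecule
(CH₃)₂CH–OClO₃ loses ClO₄⁻: pKₐ(HClO₄) ≈ -10
(CH₃)₂CH–O(H)CH₃⁺ loses R'OH: pKₐ(R'OH₂⁺) ≈ -2.4
(CH₃)₂CH–OC(O)CF₃ loses CF₃COO⁻: pKₐ(CF₃COOH) ≈ 0.2
(CH₃)₂CH–N(CH₃)₃⁺ loses NR'₃: pKₐ(R'₃NH⁺) ≈ 10.7
(CH₃)₂CH–OH loses OH⁻: pKₐ(H₂O) ≈ 15.7

(CH₃)₂CH–N₂⁺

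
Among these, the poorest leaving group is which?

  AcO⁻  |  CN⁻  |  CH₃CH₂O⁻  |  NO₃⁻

NO₃⁻: pKₐ(HNO₃) ≈ -1.3
AcO⁻: pKₐ(CH₃COOH) ≈ 4.8
CN⁻: pKₐ(HCN) ≈ 9.2
CH₃CH₂O⁻: pKₐ(CH₃CH₂OH) ≈ 16

CH₃CH₂O⁻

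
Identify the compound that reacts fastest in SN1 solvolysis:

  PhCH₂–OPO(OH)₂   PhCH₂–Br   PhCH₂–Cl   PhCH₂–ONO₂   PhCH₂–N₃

PhCH₂–Br

The skeletons are identical, so relative rate is governed entirely by leaving-group ability.
The more stable X⁻ (or X) is on its own — i.e. the weaker a base it is — the better a leaving group it makes.
PhCH₂–Br loses Br⁻: pKₐ(HBr) ≈ -9
PhCH₂–Cl loses Cl⁻: pKₐ(HCl) ≈ -7
PhCH₂–ONO₂ loses NO₃⁻: pKₐ(HNO₃) ≈ -1.3
PhCH₂–OPO(OH)₂ loses H₂PO₄⁻: pKₐ(H₃PO₄) ≈ 2.1
PhCH₂–N₃ loses N₃⁻: pKₐ(HN₃) ≈ 4.7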